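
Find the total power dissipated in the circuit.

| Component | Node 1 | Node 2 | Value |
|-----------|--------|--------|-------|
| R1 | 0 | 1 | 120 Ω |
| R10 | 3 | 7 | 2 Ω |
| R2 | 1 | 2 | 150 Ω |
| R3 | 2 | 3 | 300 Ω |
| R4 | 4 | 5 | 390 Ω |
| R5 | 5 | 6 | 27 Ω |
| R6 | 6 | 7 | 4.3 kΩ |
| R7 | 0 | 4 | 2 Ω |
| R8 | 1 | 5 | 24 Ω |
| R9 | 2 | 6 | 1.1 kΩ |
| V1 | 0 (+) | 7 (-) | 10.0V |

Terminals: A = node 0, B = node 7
Nodal analysis, taking node 7 as the 0 V reference.
Source V1 fixes V_0 = 10 V.
KCL at each unknown node (sum of currents leaving = 0; resistances in Ω):
  Node 1: (V_1 - 10)/120 + (V_1 - V_2)/150 + (V_1 - V_5)/24 = 0
  Node 2: (V_2 - V_1)/150 + (V_2 - V_3)/300 + (V_2 - V_6)/1100 = 0
  Node 3: (V_3 - V_2)/300 + (V_3 - 0)/2 = 0
  Node 4: (V_4 - V_5)/390 + (V_4 - 10)/2 = 0
  Node 5: (V_5 - V_4)/390 + (V_5 - V_6)/27 + (V_5 - V_1)/24 = 0
  Node 6: (V_6 - V_5)/27 + (V_6 - 0)/4300 + (V_6 - V_2)/1100 = 0
Collecting terms (coefficients in siemens):
  0.05667·V_1 - 0.006667·V_2 - 0.04167·V_5 = 0.08333
  0.01091·V_2 - 0.006667·V_1 - 0.003333·V_3 - 0.0009091·V_6 = 0
  0.5033·V_3 - 0.003333·V_2 = 0
  0.5026·V_4 - 0.002564·V_5 = 5
  0.08127·V_5 - 0.04167·V_1 - 0.002564·V_4 - 0.03704·V_6 = 0
  0.03818·V_6 - 0.0009091·V_2 - 0.03704·V_5 = 0
Solving these 6 simultaneous equations (Gaussian elimination) gives:
  V_1 = 8.11 V, V_2 = 5.636 V, V_3 = 0.03732 V, V_4 = 9.99 V
  V_5 = 8.128 V, V_6 = 8.019 V
Power in each resistor, P = (ΔV)²/R:
  P_R1 = (10 - 8.11)²/120 = 0.02977 W
  P_R2 = (8.11 - 5.636)²/150 = 0.04081 W
  P_R3 = (5.636 - 0.03732)²/300 = 0.1045 W
  P_R4 = (9.99 - 8.128)²/390 = 0.008896 W
  P_R5 = (8.128 - 8.019)²/27 = 0.0004388 W
  P_R6 = (8.019 - 0)²/4300 = 0.01495 W
  P_R7 = (10 - 9.99)²/2 = 0.00004562 W
  P_R8 = (8.11 - 8.128)²/24 = 0.0000133 W
  P_R9 = (5.636 - 8.019)²/1100 = 0.005163 W
  P_R10 = (0.03732 - 0)²/2 = 0.0006965 W
P_total = P_R1 + P_R2 + P_R3 + P_R4 + P_R5 + P_R6 + P_R7 + P_R8 + P_R9 + P_R10 = 0.2053 W

Final answer: 0.2053 W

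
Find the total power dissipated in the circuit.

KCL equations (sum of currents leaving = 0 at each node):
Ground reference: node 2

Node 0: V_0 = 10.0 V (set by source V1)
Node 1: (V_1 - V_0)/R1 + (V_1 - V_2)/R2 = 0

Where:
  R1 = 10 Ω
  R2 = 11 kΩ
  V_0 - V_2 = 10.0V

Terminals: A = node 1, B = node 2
Nodal analysis, taking node 2 as the 0 V reference.
Source V1 fixes V_0 = 10 V.
KCL at each unknown node (sum of currents leaving = 0; resistances in Ω):
  Node 1: (V_1 - 10)/10 + (V_1 - 0)/11000 = 0
Collecting terms: 0.1001 × V_1 = 1  =>  V_1 = 9.991 V
Power in each resistor, P = (ΔV)²/R:
  P_R1 = (10 - 9.991)²/10 = 0.000008249 W
  P_R2 = (9.991 - 0)²/11000 = 0.009074 W
P_total = P_R1 + P_R2 = 0.009083 W

Final answer: 0.009083 W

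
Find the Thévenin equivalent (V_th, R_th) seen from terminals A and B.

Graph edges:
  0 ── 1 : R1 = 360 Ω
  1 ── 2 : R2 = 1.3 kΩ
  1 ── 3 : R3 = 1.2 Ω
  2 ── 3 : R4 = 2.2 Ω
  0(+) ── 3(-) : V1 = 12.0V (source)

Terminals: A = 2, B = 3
Step 1 — V_th is the open-circuit voltage V_A - V_B (nothing connected across the terminals).
Nodal analysis, taking node 3 as the 0 V reference.
Source V1 fixes V_0 = 12 V.
KCL at each unknown node (sum of currents leaving = 0; resistances in Ω):
  Node 1: (V_1 - 12)/360 + (V_1 - V_2)/1300 + (V_1 - 0)/1.2 = 0
  Node 2: (V_2 - V_1)/1300 + (V_2 - 0)/2.2 = 0
Collecting terms (coefficients in siemens):
  0.8369·V_1 - 0.0007692·V_2 = 0.03333
  0.4553·V_2 - 0.0007692·V_1 = 0
Determinant D = (0.8369)(0.4553) - (-0.0007692)(-0.0007692) = 0.381
V_1 = [(0.03333)(0.4553) - (-0.0007692)(0)]/D = 0.03983 V
V_2 = [(0.8369)(0) - (0.03333)(-0.0007692)]/D = 0.00006729 V
V_th = V_2 - V_3 = 0.00006729 - 0 = 0.00006729 V
Step 2 — R_th: zero the source — replace V1 by a short circuit (node 3 merges into node 0) — and find the resistance seen between A (node 2) and B (node 0).
Reduce the network between node 2 (A) and node 0 (B) by series/parallel combination:
  Rp1 = R1 ‖ R3 (parallel, both between nodes 0 and 1) = 1/(1/360 + 1/1.2) = 1.196 Ω
  Rs1 = R2 + Rp1 (series, joined only at node 1) = 1300 + 1.196 = 1301 Ω
  Rp2 = R4 ‖ Rs1 (parallel, both between nodes 0 and 2) = 1/(1/2.2 + 1/1301) = 2.196 Ω
R_th = 2.196 Ω

Final answer: V_th = 6.729e-05 V, R_th = 2.196 Ω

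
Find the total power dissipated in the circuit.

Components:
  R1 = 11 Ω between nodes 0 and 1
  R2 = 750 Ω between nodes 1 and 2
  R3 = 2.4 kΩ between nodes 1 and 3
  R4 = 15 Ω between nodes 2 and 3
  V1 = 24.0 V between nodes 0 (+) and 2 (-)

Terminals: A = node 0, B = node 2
Nodal analysis, taking node 2 as the 0 V reference.
Source V1 fixes V_0 = 24 V.
KCL at each unknown node (sum of currents leaving = 0; resistances in Ω):
  Node 1: (V_1 - 24)/11 + (V_1 - 0)/750 + (V_1 - V_3)/2400 = 0
  Node 3: (V_3 - V_1)/2400 + (V_3 - 0)/15 = 0
Collecting terms (coefficients in siemens):
  0.09266·V_1 - 0.0004167·V_3 = 2.182
  0.06708·V_3 - 0.0004167·V_1 = 0
Determinant D = (0.09266)(0.06708) - (-0.0004167)(-0.0004167) = 0.006216
V_1 = [(2.182)(0.06708) - (-0.0004167)(0)]/D = 23.55 V
V_3 = [(0.09266)(0) - (2.182)(-0.0004167)]/D = 0.1463 V
Power in each resistor, P = (ΔV)²/R:
  P_R1 = (24 - 23.55)²/11 = 0.01862 W
  P_R2 = (23.55 - 0)²/750 = 0.7393 W
  P_R3 = (23.55 - 0.1463)²/2400 = 0.2282 W
  P_R4 = (0 - 0.1463)²/15 = 0.001426 W
P_total = P_R1 + P_R2 + P_R3 + P_R4 = 0.9875 W

Final answer: 0.9875 W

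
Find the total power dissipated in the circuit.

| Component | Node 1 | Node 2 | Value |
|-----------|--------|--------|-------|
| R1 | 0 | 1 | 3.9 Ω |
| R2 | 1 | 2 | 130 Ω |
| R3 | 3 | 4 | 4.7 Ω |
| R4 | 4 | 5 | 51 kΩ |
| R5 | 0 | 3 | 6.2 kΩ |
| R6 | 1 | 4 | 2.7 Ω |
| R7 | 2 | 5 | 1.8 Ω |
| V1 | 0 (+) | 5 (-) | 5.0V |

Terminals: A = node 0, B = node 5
Nodal analysis, taking node 5 as the 0 V reference.
Source V1 fixes V_0 = 5 V.
KCL at each unknown node (sum of currents leaving = 0; resistances in Ω):
  Node 1: (V_1 - 5)/3.9 + (V_1 - V_2)/130 + (V_1 - V_4)/2.7 = 0
  Node 2: (V_2 - V_1)/130 + (V_2 - 0)/1.8 = 0
  Node 3: (V_3 - V_4)/4.7 + (V_3 - 5)/6200 = 0
  Node 4: (V_4 - V_3)/4.7 + (V_4 - 0)/51000 + (V_4 - V_1)/2.7 = 0
Collecting terms (coefficients in siemens):
  0.6345·V_1 - 0.007692·V_2 - 0.3704·V_4 = 1.282
  0.5632·V_2 - 0.007692·V_1 = 0
  0.2129·V_3 - 0.2128·V_4 = 0.0008065
  0.5832·V_4 - 0.3704·V_1 - 0.2128·V_3 = 0
Solving these 4 simultaneous equations (Gaussian elimination) gives:
  V_1 = 4.856 V, V_2 = 0.06632 V, V_3 = 4.856 V, V_4 = 4.856 V
Power in each resistor, P = (ΔV)²/R:
  P_R1 = (5 - 4.856)²/3.9 = 0.005315 W
  P_R2 = (4.856 - 0.06632)²/130 = 0.1765 W
  P_R3 = (4.856 - 4.856)²/4.7 = 0.000000002537 W
  P_R4 = (4.856 - 0)²/51000 = 0.0004623 W
  P_R5 = (5 - 4.856)²/6200 = 0.000003347 W
  P_R6 = (4.856 - 4.856)²/2.7 = 0.00000001399 W
  P_R7 = (0.06632 - 0)²/1.8 = 0.002443 W
P_total = P_R1 + P_R2 + P_R3 + P_R4 + P_R5 + P_R6 + P_R7 = 0.1847 W

Final answer: 0.1847 W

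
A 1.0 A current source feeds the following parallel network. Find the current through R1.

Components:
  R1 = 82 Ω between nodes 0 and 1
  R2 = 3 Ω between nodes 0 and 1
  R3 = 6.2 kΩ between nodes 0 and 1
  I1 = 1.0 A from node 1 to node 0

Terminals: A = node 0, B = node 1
All resistors sit directly between nodes 0 and 1, so they are in parallel and share one voltage V; the full source current 1 A splits among them.
1/R_par = 1/82 + 1/3 + 1/6200 = 0.3457 S  =>  R_par = 2.893 Ω
V = I × R_par = 1 × 2.893 = 2.893 V
I_R1 = V/R1 = 2.893/82 = 0.03528 A

Final answer: 0.03528 A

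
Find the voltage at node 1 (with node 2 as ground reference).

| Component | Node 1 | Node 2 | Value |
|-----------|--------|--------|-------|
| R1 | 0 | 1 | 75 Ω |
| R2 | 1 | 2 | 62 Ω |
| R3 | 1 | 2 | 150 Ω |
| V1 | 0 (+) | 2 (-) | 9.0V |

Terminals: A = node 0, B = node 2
Nodal analysis, taking node 2 as the 0 V reference.
Source V1 fixes V_0 = 9 V.
KCL at each unknown node (sum of currents leaving = 0; resistances in Ω):
  Node 1: (V_1 - 9)/75 + (V_1 - 0)/62 + (V_1 - 0)/150 = 0
Collecting terms: 0.03613 × V_1 = 0.12  =>  V_1 = 3.321 V
The requested potential is V_1 = 3.321 V.

Final answer: V_1 = 3.321 V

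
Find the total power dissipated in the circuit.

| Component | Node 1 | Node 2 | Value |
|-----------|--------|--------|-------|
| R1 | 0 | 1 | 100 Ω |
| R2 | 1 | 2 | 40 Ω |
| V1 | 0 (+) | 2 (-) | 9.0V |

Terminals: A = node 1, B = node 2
Nodal analysis, taking node 2 as the 0 V reference.
Source V1 fixes V_0 = 9 V.
KCL at each unknown node (sum of currents leaving = 0; resistances in Ω):
  Node 1: (V_1 - 9)/100 + (V_1 - 0)/40 = 0
Collecting terms: 0.035 × V_1 = 0.09  =>  V_1 = 2.571 V
Power in each resistor, P = (ΔV)²/R:
  P_R1 = (9 - 2.571)²/100 = 0.4133 W
  P_R2 = (2.571 - 0)²/40 = 0.1653 W
P_total = P_R1 + P_R2 = 0.5786 W

Final answer: 0.5786 W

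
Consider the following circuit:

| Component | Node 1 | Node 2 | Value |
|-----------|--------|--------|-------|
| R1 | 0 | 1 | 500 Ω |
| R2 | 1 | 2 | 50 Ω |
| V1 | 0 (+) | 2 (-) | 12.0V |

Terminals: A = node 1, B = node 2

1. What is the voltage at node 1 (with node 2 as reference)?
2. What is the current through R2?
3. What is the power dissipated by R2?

Nodal analysis, taking node 2 as the 0 V reference.
Source V1 fixes V_0 = 12 V.
KCL at each unknown node (sum of currents leaving = 0; resistances in Ω):
  Node 1: (V_1 - 12)/500 + (V_1 - 0)/50 = 0
Collecting terms: 0.022 × V_1 = 0.024  =>  V_1 = 1.091 V
Part 1:
  Read off the nodal solution: V_1 = 1.091 V
Part 2:
  I_R2 = (V_1 - V_2)/R2 = (1.091 - 0)/50 = 0.02182 A
  Magnitude: I_R2 = 0.02182 A
Part 3:
  I_R2 = (V_1 - V_2)/R2 = (1.091 - 0)/50 = 0.02182 A
  P_R2 = I_R2² × R2 = (0.02182)² × 50 = 0.0238 W

Final answers:
1. V_1 = 1.091 V
2. I_R2 = 0.02182 A
3. P_R2 = 0.0238 W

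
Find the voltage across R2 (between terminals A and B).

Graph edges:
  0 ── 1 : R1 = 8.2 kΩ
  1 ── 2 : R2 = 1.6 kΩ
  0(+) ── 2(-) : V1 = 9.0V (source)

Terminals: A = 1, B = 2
R1 and R2 are in series across V1 (node 0 → node 1 → node 2), and the output A–B is taken across R2, so this is a voltage divider.
Series current: I = V1/(R1 + R2) = 9/(8200 + 1600) = 9/9800 = 0.0009184 A
V_R2 = I × R2 = V1 × R2/(R1 + R2) = 9 × 1600/9800 = 1.469 V

Final answer: 1.469 V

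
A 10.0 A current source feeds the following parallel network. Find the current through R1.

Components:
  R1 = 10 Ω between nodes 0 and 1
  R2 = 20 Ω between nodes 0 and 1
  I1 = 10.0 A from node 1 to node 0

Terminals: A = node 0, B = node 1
All resistors sit directly between nodes 0 and 1, so they are in parallel and share one voltage V; the full source current 10 A splits among them.
1/R_par = 1/10 + 1/20 = 0.15 S  =>  R_par = 6.667 Ω
V = I × R_par = 10 × 6.667 = 66.67 V
I_R1 = V/R1 = 66.67/10 = 6.667 A

Final answer: 6.667 A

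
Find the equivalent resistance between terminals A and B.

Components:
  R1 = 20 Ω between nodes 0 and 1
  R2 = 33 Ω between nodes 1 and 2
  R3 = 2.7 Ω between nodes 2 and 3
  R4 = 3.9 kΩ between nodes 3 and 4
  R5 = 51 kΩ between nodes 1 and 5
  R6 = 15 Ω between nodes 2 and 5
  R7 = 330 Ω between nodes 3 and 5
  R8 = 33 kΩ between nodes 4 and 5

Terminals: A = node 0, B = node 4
The network is not a plain series/parallel combination. Inject a 1 A test current into terminal A (node 0) and return it from terminal B (node 4); then R_eq = V_A / (1 A).
Nodal analysis, taking node 4 as the 0 V reference.
Current source I_test pushes 1 A into node 0 and draws it out of node 4.
KCL at each unknown node (sum of currents leaving = 0; resistances in Ω):
  Node 0: (V_0 - V_1)/20 - 1 = 0
  Node 1: (V_1 - V_0)/20 + (V_1 - V_2)/33 + (V_1 - V_5)/51000 = 0
  Node 2: (V_2 - V_1)/33 + (V_2 - V_3)/2.7 + (V_2 - V_5)/15 = 0
  Node 3: (V_3 - V_2)/2.7 + (V_3 - 0)/3900 + (V_3 - V_5)/330 = 0
  Node 5: (V_5 - V_1)/51000 + (V_5 - V_2)/15 + (V_5 - V_3)/330 + (V_5 - 0)/33000 = 0
Collecting terms (coefficients in siemens):
  0.05·V_0 - 0.05·V_1 = 1
  0.08032·V_1 - 0.05·V_0 - 0.0303·V_2 - 0.00001961·V_5 = 0
  0.4673·V_2 - 0.0303·V_1 - 0.3704·V_3 - 0.06667·V_5 = 0
  0.3737·V_3 - 0.3704·V_2 - 0.00303·V_5 = 0
  0.06975·V_5 - 0.00001961·V_1 - 0.06667·V_2 - 0.00303·V_3 = 0
Solving these 5 simultaneous equations (Gaussian elimination) gives:
  V_0 = 3543 V, V_1 = 3523 V, V_2 = 3490 V, V_3 = 3488 V
  V_5 = 3489 V
R_eq = V_0 / 1 A = 3543 Ω = 3.543 kΩ

Final answer: 3.543 kΩ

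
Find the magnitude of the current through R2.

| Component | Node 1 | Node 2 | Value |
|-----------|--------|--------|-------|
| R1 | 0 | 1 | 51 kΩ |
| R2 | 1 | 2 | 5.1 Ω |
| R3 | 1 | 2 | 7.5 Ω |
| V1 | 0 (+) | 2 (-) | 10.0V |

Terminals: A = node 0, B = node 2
Nodal analysis, taking node 2 as the 0 V reference.
Source V1 fixes V_0 = 10 V.
KCL at each unknown node (sum of currents leaving = 0; resistances in Ω):
  Node 1: (V_1 - 10)/51000 + (V_1 - 0)/5.1 + (V_1 - 0)/7.5 = 0
Collecting terms: 0.3294 × V_1 = 0.0001961  =>  V_1 = 0.0005952 V
I_R2 = (V_1 - V_2)/R2 = (0.0005952 - 0)/5.1 = 0.0001167 A
|I_R2| = 0.0001167 A

Final answer: |I_R2| = 0.0001167 A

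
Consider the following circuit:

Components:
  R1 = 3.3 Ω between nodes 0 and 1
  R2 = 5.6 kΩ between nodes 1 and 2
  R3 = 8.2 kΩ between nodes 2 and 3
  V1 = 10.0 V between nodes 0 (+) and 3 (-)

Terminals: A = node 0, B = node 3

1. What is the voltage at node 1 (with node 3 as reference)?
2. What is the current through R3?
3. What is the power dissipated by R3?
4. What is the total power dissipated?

Nodal analysis, taking node 3 as the 0 V reference.
Source V1 fixes V_0 = 10 V.
KCL at each unknown node (sum of currents leaving = 0; resistances in Ω):
  Node 1: (V_1 - 10)/3.3 + (V_1 - V_2)/5600 = 0
  Node 2: (V_2 - V_1)/5600 + (V_2 - 0)/8200 = 0
Collecting terms (coefficients in siemens):
  0.3032·V_1 - 0.0001786·V_2 = 3.03
  0.0003005·V_2 - 0.0001786·V_1 = 0
Determinant D = (0.3032)(0.0003005) - (-0.0001786)(-0.0001786) = 0.00009109
V_1 = [(3.03)(0.0003005) - (-0.0001786)(0)]/D = 9.998 V
V_2 = [(0.3032)(0) - (3.03)(-0.0001786)]/D = 5.941 V
Part 1:
  Read off the nodal solution: V_1 = 9.998 V
Part 2:
  I_R3 = (V_2 - V_3)/R3 = (5.941 - 0)/8200 = 0.0007245 A
  Magnitude: I_R3 = 0.0007245 A
Part 3:
  I_R3 = (V_2 - V_3)/R3 = (5.941 - 0)/8200 = 0.0007245 A
  P_R3 = I_R3² × R3 = (0.0007245)² × 8200 = 0.004304 W
Part 4:
  Power in each resistor, P = (ΔV)²/R:
    P_R1 = (10 - 9.998)²/3.3 = 0.000001732 W
    P_R2 = (9.998 - 5.941)²/5600 = 0.002939 W
    P_R3 = (5.941 - 0)²/8200 = 0.004304 W
  P_total = P_R1 + P_R2 + P_R3 = 0.007245 W

Final answers:
1. V_1 = 9.998 V
2. I_R3 = 0.0007245 A
3. P_R3 = 0.004304 W
4. P_total = 0.007245 W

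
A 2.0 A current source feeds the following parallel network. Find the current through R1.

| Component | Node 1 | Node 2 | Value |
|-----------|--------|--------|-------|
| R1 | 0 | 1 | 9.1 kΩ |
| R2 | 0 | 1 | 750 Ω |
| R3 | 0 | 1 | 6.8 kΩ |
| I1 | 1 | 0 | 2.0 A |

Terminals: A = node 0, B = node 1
All resistors sit directly between nodes 0 and 1, so they are in parallel and share one voltage V; the full source current 2 A splits among them.
1/R_par = 1/9100 + 1/750 + 1/6800 = 0.00159 S  =>  R_par = 628.8 Ω
V = I × R_par = 2 × 628.8 = 1258 V
I_R1 = V/R1 = 1258/9100 = 0.1382 A

Final answer: 0.1382 A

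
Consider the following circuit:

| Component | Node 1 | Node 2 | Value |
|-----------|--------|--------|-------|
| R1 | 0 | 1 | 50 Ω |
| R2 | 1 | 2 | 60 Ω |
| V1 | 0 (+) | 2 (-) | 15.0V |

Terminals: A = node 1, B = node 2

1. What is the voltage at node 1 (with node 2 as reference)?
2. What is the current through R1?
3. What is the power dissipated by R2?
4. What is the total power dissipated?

Nodal analysis, taking node 2 as the 0 V reference.
Source V1 fixes V_0 = 15 V.
KCL at each unknown node (sum of currents leaving = 0; resistances in Ω):
  Node 1: (V_1 - 15)/50 + (V_1 - 0)/60 = 0
Collecting terms: 0.03667 × V_1 = 0.3  =>  V_1 = 8.182 V
Part 1:
  Read off the nodal solution: V_1 = 8.182 V
Part 2:
  I_R1 = (V_0 - V_1)/R1 = (15 - 8.182)/50 = 0.1364 A
  Magnitude: I_R1 = 0.1364 A
Part 3:
  I_R2 = (V_1 - V_2)/R2 = (8.182 - 0)/60 = 0.1364 A
  P_R2 = I_R2² × R2 = (0.1364)² × 60 = 1.116 W
Part 4:
  Power in each resistor, P = (ΔV)²/R:
    P_R1 = (15 - 8.182)²/50 = 0.9298 W
    P_R2 = (8.182 - 0)²/60 = 1.116 W
  P_total = P_R1 + P_R2 = 2.045 W

Final answers:
1. V_1 = 8.182 V
2. I_R1 = 0.1364 A
3. P_R2 = 1.116 W
4. P_total = 2.045 W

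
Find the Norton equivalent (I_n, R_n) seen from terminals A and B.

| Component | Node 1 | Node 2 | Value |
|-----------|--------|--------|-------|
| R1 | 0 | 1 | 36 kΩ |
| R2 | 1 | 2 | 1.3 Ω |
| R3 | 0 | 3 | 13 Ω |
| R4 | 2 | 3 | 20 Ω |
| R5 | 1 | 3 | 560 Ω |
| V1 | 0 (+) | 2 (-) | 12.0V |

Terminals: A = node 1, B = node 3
Find the Thévenin equivalent first; then I_n = V_th/R_th and R_n = R_th.
Step 1 — V_th is the open-circuit voltage V_A - V_B (nothing connected across the terminals).
Nodal analysis, taking node 2 as the 0 V reference.
Source V1 fixes V_0 = 12 V.
KCL at each unknown node (sum of currents leaving = 0; resistances in Ω):
  Node 1: (V_1 - 12)/36000 + (V_1 - 0)/1.3 + (V_1 - V_3)/560 = 0
  Node 3: (V_3 - 12)/13 + (V_3 - 0)/20 + (V_3 - V_1)/560 = 0
Collecting terms (coefficients in siemens):
  0.771·V_1 - 0.001786·V_3 = 0.0003333
  0.1287·V_3 - 0.001786·V_1 = 0.9231
Determinant D = (0.771)(0.1287) - (-0.001786)(-0.001786) = 0.09924
V_1 = [(0.0003333)(0.1287) - (-0.001786)(0.9231)]/D = 0.01704 V
V_3 = [(0.771)(0.9231) - (0.0003333)(-0.001786)]/D = 7.172 V
V_th = V_1 - V_3 = 0.01704 - 7.172 = -7.155 V
Step 2 — R_th: zero the source — replace V1 by a short circuit (node 2 merges into node 0) — and find the resistance seen between A (node 1) and B (node 3).
Reduce the network between node 1 (A) and node 3 (B) by series/parallel combination:
  Rp1 = R1 ‖ R2 (parallel, both between nodes 0 and 1) = 1/(1/36000 + 1/1.3) = 1.3 Ω
  Rp2 = R3 ‖ R4 (parallel, both between nodes 0 and 3) = 1/(1/13 + 1/20) = 7.879 Ω
  Rs1 = Rp1 + Rp2 (series, joined only at node 0) = 1.3 + 7.879 = 9.179 Ω
  Rp3 = R5 ‖ Rs1 (parallel, both between nodes 1 and 3) = 1/(1/560 + 1/9.179) = 9.031 Ω
R_th = 9.031 Ω
I_n = V_th/R_th = -7.155/9.031 = -0.7923 A, and R_n = R_th = 9.031 Ω

Final answer: I_n = -0.7923 A, R_n = 9.031 Ω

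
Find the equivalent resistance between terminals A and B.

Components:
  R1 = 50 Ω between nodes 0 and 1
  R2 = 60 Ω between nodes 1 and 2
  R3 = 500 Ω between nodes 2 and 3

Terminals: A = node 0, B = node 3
Reduce the network between node 0 (A) and node 3 (B) by series/parallel combination:
  Rs1 = R1 + R2 (series, joined only at node 1) = 50 + 60 = 110 Ω
  Rs2 = R3 + Rs1 (series, joined only at node 2) = 500 + 110 = 610 Ω
R_eq = 610 Ω

Final answer: 610 Ω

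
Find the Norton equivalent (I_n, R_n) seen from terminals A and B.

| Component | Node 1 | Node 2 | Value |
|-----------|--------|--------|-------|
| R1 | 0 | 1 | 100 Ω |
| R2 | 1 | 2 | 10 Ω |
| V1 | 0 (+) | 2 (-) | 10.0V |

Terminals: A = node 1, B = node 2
Find the Thévenin equivalent first; then I_n = V_th/R_th and R_n = R_th.
Step 1 — V_th is the open-circuit voltage V_A - V_B (nothing connected across the terminals).
Nodal analysis, taking node 2 as the 0 V reference.
Source V1 fixes V_0 = 10 V.
KCL at each unknown node (sum of currents leaving = 0; resistances in Ω):
  Node 1: (V_1 - 10)/100 + (V_1 - 0)/10 = 0
Collecting terms: 0.11 × V_1 = 0.1  =>  V_1 = 0.9091 V
V_th = V_1 - V_2 = 0.9091 - 0 = 0.9091 V
Step 2 — R_th: zero the source — replace V1 by a short circuit (node 2 merges into node 0) — and find the resistance seen between A (node 1) and B (node 0).
Reduce the network between node 1 (A) and node 0 (B) by series/parallel combination:
  Rp1 = R1 ‖ R2 (parallel, both between nodes 0 and 1) = 1/(1/100 + 1/10) = 9.091 Ω
R_th = 9.091 Ω
I_n = V_th/R_th = 0.9091/9.091 = 0.1 A, and R_n = R_th = 9.091 Ω

Final answer: I_n = 0.1 A, R_n = 9.091 Ω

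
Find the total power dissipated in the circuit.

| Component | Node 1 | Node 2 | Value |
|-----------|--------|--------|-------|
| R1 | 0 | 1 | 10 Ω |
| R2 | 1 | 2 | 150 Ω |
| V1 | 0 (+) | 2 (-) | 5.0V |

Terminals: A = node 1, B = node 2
Nodal analysis, taking node 2 as the 0 V reference.
Source V1 fixes V_0 = 5 V.
KCL at each unknown node (sum of currents leaving = 0; resistances in Ω):
  Node 1: (V_1 - 5)/10 + (V_1 - 0)/150 = 0
Collecting terms: 0.1067 × V_1 = 0.5  =>  V_1 = 4.688 V
Power in each resistor, P = (ΔV)²/R:
  P_R1 = (5 - 4.688)²/10 = 0.009766 W
  P_R2 = (4.688 - 0)²/150 = 0.1465 W
P_total = P_R1 + P_R2 = 0.1562 W

Final answer: 0.1562 W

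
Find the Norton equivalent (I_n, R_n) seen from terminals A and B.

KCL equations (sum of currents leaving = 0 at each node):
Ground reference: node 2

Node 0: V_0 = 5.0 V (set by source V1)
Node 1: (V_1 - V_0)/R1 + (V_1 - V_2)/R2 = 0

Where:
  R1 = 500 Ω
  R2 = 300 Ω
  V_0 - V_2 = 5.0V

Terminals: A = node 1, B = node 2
Find the Thévenin equivalent first; then I_n = V_th/R_th and R_n = R_th.
Step 1 — V_th is the open-circuit voltage V_A - V_B (nothing connected across the terminals).
Nodal analysis, taking node 2 as the 0 V reference.
Source V1 fixes V_0 = 5 V.
KCL at each unknown node (sum of currents leaving = 0; resistances in Ω):
  Node 1: (V_1 - 5)/500 + (V_1 - 0)/300 = 0
Collecting terms: 0.005333 × V_1 = 0.01  =>  V_1 = 1.875 V
V_th = V_1 - V_2 = 1.875 - 0 = 1.875 V
Step 2 — R_th: zero the source — replace V1 by a short circuit (node 2 merges into node 0) — and find the resistance seen between A (node 1) and B (node 0).
Reduce the network between node 1 (A) and node 0 (B) by series/parallel combination:
  Rp1 = R1 ‖ R2 (parallel, both between nodes 0 and 1) = 1/(1/500 + 1/300) = 187.5 Ω
R_th = 187.5 Ω
I_n = V_th/R_th = 1.875/187.5 = 0.01 A, and R_n = R_th = 187.5 Ω

Final answer: I_n = 0.01 A, R_n = 187.5 Ω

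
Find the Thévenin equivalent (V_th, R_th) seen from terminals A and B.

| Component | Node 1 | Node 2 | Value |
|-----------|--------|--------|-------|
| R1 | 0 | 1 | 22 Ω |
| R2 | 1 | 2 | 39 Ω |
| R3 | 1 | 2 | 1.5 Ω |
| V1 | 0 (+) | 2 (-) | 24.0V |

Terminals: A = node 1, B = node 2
Step 1 — V_th is the open-circuit voltage V_A - V_B (nothing connected across the terminals).
Nodal analysis, taking node 2 as the 0 V reference.
Source V1 fixes V_0 = 24 V.
KCL at each unknown node (sum of currents leaving = 0; resistances in Ω):
  Node 1: (V_1 - 24)/22 + (V_1 - 0)/39 + (V_1 - 0)/1.5 = 0
Collecting terms: 0.7378 × V_1 = 1.091  =>  V_1 = 1.479 V
V_th = V_1 - V_2 = 1.479 - 0 = 1.479 V
Step 2 — R_th: zero the source — replace V1 by a short circuit (node 2 merges into node 0) — and find the resistance seen between A (node 1) and B (node 0).
Reduce the network between node 1 (A) and node 0 (B) by series/parallel combination:
  Rp1 = R1 ‖ R2 ‖ R3 (parallel, all between nodes 0 and 1) = 1/(1/22 + 1/39 + 1/1.5) = 1.355 Ω
R_th = 1.355 Ω

Final answer: V_th = 1.479 V, R_th = 1.355 Ω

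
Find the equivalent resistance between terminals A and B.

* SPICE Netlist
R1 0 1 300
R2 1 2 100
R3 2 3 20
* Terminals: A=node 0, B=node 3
Reduce the network between node 0 (A) and node 3 (B) by series/parallel combination:
  Rs1 = R1 + R2 (series, joined only at node 1) = 300 + 100 = 400 Ω
  Rs2 = R3 + Rs1 (series, joined only at node 2) = 20 + 400 = 420 Ω
R_eq = 420 Ω

Final answer: 420 Ω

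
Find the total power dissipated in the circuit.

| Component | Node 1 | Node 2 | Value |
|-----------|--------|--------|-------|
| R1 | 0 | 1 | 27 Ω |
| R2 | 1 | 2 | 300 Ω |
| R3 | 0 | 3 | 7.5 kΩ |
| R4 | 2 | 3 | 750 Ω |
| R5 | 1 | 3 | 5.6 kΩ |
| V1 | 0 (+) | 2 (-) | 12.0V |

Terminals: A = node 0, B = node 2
Nodal analysis, taking node 2 as the 0 V reference.
Source V1 fixes V_0 = 12 V.
KCL at each unknown node (sum of currents leaving = 0; resistances in Ω):
  Node 1: (V_1 - 12)/27 + (V_1 - 0)/300 + (V_1 - V_3)/5600 = 0
  Node 3: (V_3 - 12)/7500 + (V_3 - 0)/750 + (V_3 - V_1)/5600 = 0
Collecting terms (coefficients in siemens):
  0.04055·V_1 - 0.0001786·V_3 = 0.4444
  0.001645·V_3 - 0.0001786·V_1 = 0.0016
Determinant D = (0.04055)(0.001645) - (-0.0001786)(-0.0001786) = 0.00006668
V_1 = [(0.4444)(0.001645) - (-0.0001786)(0.0016)]/D = 10.97 V
V_3 = [(0.04055)(0.0016) - (0.4444)(-0.0001786)]/D = 2.163 V
Power in each resistor, P = (ΔV)²/R:
  P_R1 = (12 - 10.97)²/27 = 0.03928 W
  P_R2 = (10.97 - 0)²/300 = 0.4012 W
  P_R3 = (12 - 2.163)²/7500 = 0.0129 W
  P_R4 = (0 - 2.163)²/750 = 0.006239 W
  P_R5 = (10.97 - 2.163)²/5600 = 0.01385 W
P_total = P_R1 + P_R2 + P_R3 + P_R4 + P_R5 = 0.4734 W

Final answer: 0.4734 W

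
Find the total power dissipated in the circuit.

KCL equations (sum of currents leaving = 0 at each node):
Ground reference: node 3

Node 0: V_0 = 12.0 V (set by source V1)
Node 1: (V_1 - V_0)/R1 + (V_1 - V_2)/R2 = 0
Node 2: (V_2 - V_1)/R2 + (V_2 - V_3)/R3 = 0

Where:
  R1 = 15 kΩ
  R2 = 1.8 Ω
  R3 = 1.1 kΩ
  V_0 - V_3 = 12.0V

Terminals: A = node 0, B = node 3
Nodal analysis, taking node 3 as the 0 V reference.
Source V1 fixes V_0 = 12 V.
KCL at each unknown node (sum of currents leaving = 0; resistances in Ω):
  Node 1: (V_1 - 12)/15000 + (V_1 - V_2)/1.8 = 0
  Node 2: (V_2 - V_1)/1.8 + (V_2 - 0)/1100 = 0
Collecting terms (coefficients in siemens):
  0.5556·V_1 - 0.5556·V_2 = 0.0008
  0.5565·V_2 - 0.5556·V_1 = 0
Determinant D = (0.5556)(0.5565) - (-0.5556)(-0.5556) = 0.0005421
V_1 = [(0.0008)(0.5565) - (-0.5556)(0)]/D = 0.8211 V
V_2 = [(0.5556)(0) - (0.0008)(-0.5556)]/D = 0.8198 V
Power in each resistor, P = (ΔV)²/R:
  P_R1 = (12 - 0.8211)²/15000 = 0.008331 W
  P_R2 = (0.8211 - 0.8198)²/1.8 = 0.0000009997 W
  P_R3 = (0.8198 - 0)²/1100 = 0.000611 W
P_total = P_R1 + P_R2 + P_R3 = 0.008943 W

Final answer: 0.008943 W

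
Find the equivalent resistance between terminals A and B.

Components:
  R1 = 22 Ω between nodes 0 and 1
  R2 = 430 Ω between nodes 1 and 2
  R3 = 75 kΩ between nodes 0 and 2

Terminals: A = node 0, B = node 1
Reduce the network between node 0 (A) and node 1 (B) by series/parallel combination:
  Rs1 = R3 + R2 (series, joined only at node 2) = 75000 + 430 = 75430 Ω
  Rp1 = R1 ‖ Rs1 (parallel, both between nodes 0 and 1) = 1/(1/22 + 1/75430) = 21.99 Ω
R_eq = 21.99 Ω

Final answer: 21.99 Ω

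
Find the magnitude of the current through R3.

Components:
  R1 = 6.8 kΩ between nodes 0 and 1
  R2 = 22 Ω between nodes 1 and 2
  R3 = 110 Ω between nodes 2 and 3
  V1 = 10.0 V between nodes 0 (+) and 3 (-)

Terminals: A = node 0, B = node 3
Nodal analysis, taking node 3 as the 0 V reference.
Source V1 fixes V_0 = 10 V.
KCL at each unknown node (sum of currents leaving = 0; resistances in Ω):
  Node 1: (V_1 - 10)/6800 + (V_1 - V_2)/22 = 0
  Node 2: (V_2 - V_1)/22 + (V_2 - 0)/110 = 0
Collecting terms (coefficients in siemens):
  0.0456·V_1 - 0.04545·V_2 = 0.001471
  0.05455·V_2 - 0.04545·V_1 = 0
Determinant D = (0.0456)(0.05455) - (-0.04545)(-0.04545) = 0.0004212
V_1 = [(0.001471)(0.05455) - (-0.04545)(0)]/D = 0.1904 V
V_2 = [(0.0456)(0) - (0.001471)(-0.04545)]/D = 0.1587 V
I_R3 = (V_2 - V_3)/R3 = (0.1587 - 0)/110 = 0.001443 A
|I_R3| = 0.001443 A

Final answer: |I_R3| = 0.001443 A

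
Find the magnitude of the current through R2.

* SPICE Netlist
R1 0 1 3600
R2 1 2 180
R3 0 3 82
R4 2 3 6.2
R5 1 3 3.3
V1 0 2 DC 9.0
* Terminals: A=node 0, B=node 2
Nodal analysis, taking node 2 as the 0 V reference.
Source V1 fixes V_0 = 9 V.
KCL at each unknown node (sum of currents leaving = 0; resistances in Ω):
  Node 1: (V_1 - 9)/3600 + (V_1 - 0)/180 + (V_1 - V_3)/3.3 = 0
  Node 3: (V_3 - 9)/82 + (V_3 - 0)/6.2 + (V_3 - V_1)/3.3 = 0
Collecting terms (coefficients in siemens):
  0.3089·V_1 - 0.303·V_3 = 0.0025
  0.4765·V_3 - 0.303·V_1 = 0.1098
Determinant D = (0.3089)(0.4765) - (-0.303)(-0.303) = 0.05535
V_1 = [(0.0025)(0.4765) - (-0.303)(0.1098)]/D = 0.6224 V
V_3 = [(0.3089)(0.1098) - (0.0025)(-0.303)]/D = 0.6261 V
I_R2 = (V_1 - V_2)/R2 = (0.6224 - 0)/180 = 0.003458 A
|I_R2| = 0.003458 A

Final answer: |I_R2| = 0.003458 A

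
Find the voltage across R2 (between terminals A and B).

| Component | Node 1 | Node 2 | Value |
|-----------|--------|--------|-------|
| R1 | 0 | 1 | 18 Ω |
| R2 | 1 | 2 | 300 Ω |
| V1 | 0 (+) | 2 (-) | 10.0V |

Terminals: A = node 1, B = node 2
R1 and R2 are in series across V1 (node 0 → node 1 → node 2), and the output A–B is taken across R2, so this is a voltage divider.
Series current: I = V1/(R1 + R2) = 10/(18 + 300) = 10/318 = 0.03145 A
V_R2 = I × R2 = V1 × R2/(R1 + R2) = 10 × 300/318 = 9.434 V

Final answer: 9.434 V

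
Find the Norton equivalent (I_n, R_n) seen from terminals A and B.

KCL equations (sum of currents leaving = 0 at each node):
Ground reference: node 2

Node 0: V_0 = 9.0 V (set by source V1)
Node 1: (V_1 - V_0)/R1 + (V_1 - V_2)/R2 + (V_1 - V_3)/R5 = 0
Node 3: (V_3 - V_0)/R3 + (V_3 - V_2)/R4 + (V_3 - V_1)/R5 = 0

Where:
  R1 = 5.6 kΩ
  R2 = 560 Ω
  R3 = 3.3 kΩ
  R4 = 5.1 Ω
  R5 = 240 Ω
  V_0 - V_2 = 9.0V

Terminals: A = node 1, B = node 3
Find the Thévenin equivalent first; then I_n = V_th/R_th and R_n = R_th.
Step 1 — V_th is the open-circuit voltage V_A - V_B (nothing connected across the terminals).
Nodal analysis, taking node 2 as the 0 V reference.
Source V1 fixes V_0 = 9 V.
KCL at each unknown node (sum of currents leaving = 0; resistances in Ω):
  Node 1: (V_1 - 9)/5600 + (V_1 - 0)/560 + (V_1 - V_3)/240 = 0
  Node 3: (V_3 - 9)/3300 + (V_3 - 0)/5.1 + (V_3 - V_1)/240 = 0
Collecting terms (coefficients in siemens):
  0.006131·V_1 - 0.004167·V_3 = 0.001607
  0.2005·V_3 - 0.004167·V_1 = 0.002727
Determinant D = (0.006131)(0.2005) - (-0.004167)(-0.004167) = 0.001212
V_1 = [(0.001607)(0.2005) - (-0.004167)(0.002727)]/D = 0.2753 V
V_3 = [(0.006131)(0.002727) - (0.001607)(-0.004167)]/D = 0.01932 V
V_th = V_1 - V_3 = 0.2753 - 0.01932 = 0.2559 V
Step 2 — R_th: zero the source — replace V1 by a short circuit (node 2 merges into node 0) — and find the resistance seen between A (node 1) and B (node 3).
Reduce the network between node 1 (A) and node 3 (B) by series/parallel combination:
  Rp1 = R1 ‖ R2 (parallel, both between nodes 0 and 1) = 1/(1/5600 + 1/560) = 509.1 Ω
  Rp2 = R3 ‖ R4 (parallel, both between nodes 0 and 3) = 1/(1/3300 + 1/5.1) = 5.092 Ω
  Rs1 = Rp1 + Rp2 (series, joined only at node 0) = 509.1 + 5.092 = 514.2 Ω
  Rp3 = R5 ‖ Rs1 (parallel, both between nodes 1 and 3) = 1/(1/240 + 1/514.2) = 163.6 Ω
R_th = 163.6 Ω
I_n = V_th/R_th = 0.2559/163.6 = 0.001564 A, and R_n = R_th = 163.6 Ω

Final answer: I_n = 0.001564 A, R_n = 163.6 Ω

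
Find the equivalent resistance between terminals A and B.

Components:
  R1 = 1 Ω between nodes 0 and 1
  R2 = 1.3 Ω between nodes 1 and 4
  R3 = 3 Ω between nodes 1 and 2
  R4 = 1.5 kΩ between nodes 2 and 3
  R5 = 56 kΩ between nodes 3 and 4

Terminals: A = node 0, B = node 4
Reduce the network between node 0 (A) and node 4 (B) by series/parallel combination:
  Rs1 = R3 + R4 (series, joined only at node 2) = 3 + 1500 = 1503 Ω
  Rs2 = R5 + Rs1 (series, joined only at node 3) = 56000 + 1503 = 57500 Ω
  Rp1 = R2 ‖ Rs2 (parallel, both between nodes 1 and 4) = 1/(1/1.3 + 1/57500) = 1.3 Ω
  Rs3 = R1 + Rp1 (series, joined only at node 1) = 1 + 1.3 = 2.3 Ω
R_eq = 2.3 Ω

Final answer: 2.3 Ω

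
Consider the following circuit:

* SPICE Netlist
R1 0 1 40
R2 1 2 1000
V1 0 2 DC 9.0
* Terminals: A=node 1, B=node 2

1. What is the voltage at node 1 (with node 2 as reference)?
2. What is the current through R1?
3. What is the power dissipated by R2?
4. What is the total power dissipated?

Nodal analysis, taking node 2 as the 0 V reference.
Source V1 fixes V_0 = 9 V.
KCL at each unknown node (sum of currents leaving = 0; resistances in Ω):
  Node 1: (V_1 - 9)/40 + (V_1 - 0)/1000 = 0
Collecting terms: 0.026 × V_1 = 0.225  =>  V_1 = 8.654 V
Part 1:
  Read off the nodal solution: V_1 = 8.654 V
Part 2:
  I_R1 = (V_0 - V_1)/R1 = (9 - 8.654)/40 = 0.008654 A
  Magnitude: I_R1 = 0.008654 A
Part 3:
  I_R2 = (V_1 - V_2)/R2 = (8.654 - 0)/1000 = 0.008654 A
  P_R2 = I_R2² × R2 = (0.008654)² × 1000 = 0.07489 W
Part 4:
  Power in each resistor, P = (ΔV)²/R:
    P_R1 = (9 - 8.654)²/40 = 0.002996 W
    P_R2 = (8.654 - 0)²/1000 = 0.07489 W
  P_total = P_R1 + P_R2 = 0.07788 W

Final answers:
1. V_1 = 8.654 V
2. I_R1 = 0.008654 A
3. P_R2 = 0.07489 W
4. P_total = 0.07788 W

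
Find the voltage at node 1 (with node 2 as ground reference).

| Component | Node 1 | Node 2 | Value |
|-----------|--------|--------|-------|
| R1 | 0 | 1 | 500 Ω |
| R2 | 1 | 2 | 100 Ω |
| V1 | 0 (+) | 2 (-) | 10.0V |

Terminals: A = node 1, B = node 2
Nodal analysis, taking node 2 as the 0 V reference.
Source V1 fixes V_0 = 10 V.
KCL at each unknown node (sum of currents leaving = 0; resistances in Ω):
  Node 1: (V_1 - 10)/500 + (V_1 - 0)/100 = 0
Collecting terms: 0.012 × V_1 = 0.02  =>  V_1 = 1.667 V
The requested potential is V_1 = 1.667 V.

Final answer: V_1 = 1.667 V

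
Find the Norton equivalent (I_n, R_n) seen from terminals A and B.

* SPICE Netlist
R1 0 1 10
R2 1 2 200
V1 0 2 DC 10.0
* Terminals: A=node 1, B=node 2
Find the Thévenin equivalent first; then I_n = V_th/R_th and R_n = R_th.
Step 1 — V_th is the open-circuit voltage V_A - V_B (nothing connected across the terminals).
Nodal analysis, taking node 2 as the 0 V reference.
Source V1 fixes V_0 = 10 V.
KCL at each unknown node (sum of currents leaving = 0; resistances in Ω):
  Node 1: (V_1 - 10)/10 + (V_1 - 0)/200 = 0
Collecting terms: 0.105 × V_1 = 1  =>  V_1 = 9.524 V
V_th = V_1 - V_2 = 9.524 - 0 = 9.524 V
Step 2 — R_th: zero the source — replace V1 by a short circuit (node 2 merges into node 0) — and find the resistance seen between A (node 1) and B (node 0).
Reduce the network between node 1 (A) and node 0 (B) by series/parallel combination:
  Rp1 = R1 ‖ R2 (parallel, both between nodes 0 and 1) = 1/(1/10 + 1/200) = 9.524 Ω
R_th = 9.524 Ω
I_n = V_th/R_th = 9.524/9.524 = 1 A, and R_n = R_th = 9.524 Ω

Final answer: I_n = 1 A, R_n = 9.524 Ω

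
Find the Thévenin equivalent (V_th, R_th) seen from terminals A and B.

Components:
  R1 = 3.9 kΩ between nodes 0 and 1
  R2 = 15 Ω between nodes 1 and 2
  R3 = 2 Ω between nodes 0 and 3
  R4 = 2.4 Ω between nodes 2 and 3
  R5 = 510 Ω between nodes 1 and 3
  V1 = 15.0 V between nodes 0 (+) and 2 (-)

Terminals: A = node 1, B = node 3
Step 1 — V_th is the open-circuit voltage V_A - V_B (nothing connected across the terminals).
Nodal analysis, taking node 2 as the 0 V reference.
Source V1 fixes V_0 = 15 V.
KCL at each unknown node (sum of currents leaving = 0; resistances in Ω):
  Node 1: (V_1 - 15)/3900 + (V_1 - 0)/15 + (V_1 - V_3)/510 = 0
  Node 3: (V_3 - 15)/2 + (V_3 - 0)/2.4 + (V_3 - V_1)/510 = 0
Collecting terms (coefficients in siemens):
  0.06888·V_1 - 0.001961·V_3 = 0.003846
  0.9186·V_3 - 0.001961·V_1 = 7.5
Determinant D = (0.06888)(0.9186) - (-0.001961)(-0.001961) = 0.06327
V_1 = [(0.003846)(0.9186) - (-0.001961)(7.5)]/D = 0.2883 V
V_3 = [(0.06888)(7.5) - (0.003846)(-0.001961)]/D = 8.165 V
V_th = V_1 - V_3 = 0.2883 - 8.165 = -7.877 V
Step 2 — R_th: zero the source — replace V1 by a short circuit (node 2 merges into node 0) — and find the resistance seen between A (node 1) and B (node 3).
Reduce the network between node 1 (A) and node 3 (B) by series/parallel combination:
  Rp1 = R1 ‖ R2 (parallel, both between nodes 0 and 1) = 1/(1/3900 + 1/15) = 14.94 Ω
  Rp2 = R3 ‖ R4 (parallel, both between nodes 0 and 3) = 1/(1/2 + 1/2.4) = 1.091 Ω
  Rs1 = Rp1 + Rp2 (series, joined only at node 0) = 14.94 + 1.091 = 16.03 Ω
  Rp3 = R5 ‖ Rs1 (parallel, both between nodes 1 and 3) = 1/(1/510 + 1/16.03) = 15.54 Ω
R_th = 15.54 Ω

Final answer: V_th = -7.877 V, R_th = 15.54 Ω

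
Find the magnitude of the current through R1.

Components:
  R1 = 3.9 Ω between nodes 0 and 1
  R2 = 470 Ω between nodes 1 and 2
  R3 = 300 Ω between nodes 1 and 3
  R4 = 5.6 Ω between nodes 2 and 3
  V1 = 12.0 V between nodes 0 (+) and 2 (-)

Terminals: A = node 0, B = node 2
Nodal analysis, taking node 2 as the 0 V reference.
Source V1 fixes V_0 = 12 V.
KCL at each unknown node (sum of currents leaving = 0; resistances in Ω):
  Node 1: (V_1 - 12)/3.9 + (V_1 - 0)/470 + (V_1 - V_3)/300 = 0
  Node 3: (V_3 - V_1)/300 + (V_3 - 0)/5.6 = 0
Collecting terms (coefficients in siemens):
  0.2619·V_1 - 0.003333·V_3 = 3.077
  0.1819·V_3 - 0.003333·V_1 = 0
Determinant D = (0.2619)(0.1819) - (-0.003333)(-0.003333) = 0.04762
V_1 = [(3.077)(0.1819) - (-0.003333)(0)]/D = 11.75 V
V_3 = [(0.2619)(0) - (3.077)(-0.003333)]/D = 0.2154 V
I_R1 = (V_0 - V_1)/R1 = (12 - 11.75)/3.9 = 0.06346 A
|I_R1| = 0.06346 A

Final answer: |I_R1| = 0.06346 A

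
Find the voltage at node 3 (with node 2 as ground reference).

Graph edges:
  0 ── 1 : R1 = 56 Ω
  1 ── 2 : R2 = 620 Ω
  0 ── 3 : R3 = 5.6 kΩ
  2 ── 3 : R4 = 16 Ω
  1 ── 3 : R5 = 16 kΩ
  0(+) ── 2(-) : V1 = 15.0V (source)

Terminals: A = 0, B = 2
Nodal analysis, taking node 2 as the 0 V reference.
Source V1 fixes V_0 = 15 V.
KCL at each unknown node (sum of currents leaving = 0; resistances in Ω):
  Node 1: (V_1 - 15)/56 + (V_1 - 0)/620 + (V_1 - V_3)/16000 = 0
  Node 3: (V_3 - 15)/5600 + (V_3 - 0)/16 + (V_3 - V_1)/16000 = 0
Collecting terms (coefficients in siemens):
  0.01953·V_1 - 0.0000625·V_3 = 0.2679
  0.06274·V_3 - 0.0000625·V_1 = 0.002679
Determinant D = (0.01953)(0.06274) - (-0.0000625)(-0.0000625) = 0.001225
V_1 = [(0.2679)(0.06274) - (-0.0000625)(0.002679)]/D = 13.71 V
V_3 = [(0.01953)(0.002679) - (0.2679)(-0.0000625)]/D = 0.05635 V
The requested potential is V_3 = 0.05635 V.

Final answer: V_3 = 0.05635 V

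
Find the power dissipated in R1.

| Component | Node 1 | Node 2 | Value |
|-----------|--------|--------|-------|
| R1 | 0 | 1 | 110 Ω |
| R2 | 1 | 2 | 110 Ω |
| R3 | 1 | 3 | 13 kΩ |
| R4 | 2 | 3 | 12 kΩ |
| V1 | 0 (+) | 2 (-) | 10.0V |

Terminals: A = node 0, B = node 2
Nodal analysis, taking node 2 as the 0 V reference.
Source V1 fixes V_0 = 10 V.
KCL at each unknown node (sum of currents leaving = 0; resistances in Ω):
  Node 1: (V_1 - 10)/110 + (V_1 - 0)/110 + (V_1 - V_3)/13000 = 0
  Node 3: (V_3 - V_1)/13000 + (V_3 - 0)/12000 = 0
Collecting terms (coefficients in siemens):
  0.01826·V_1 - 0.00007692·V_3 = 0.09091
  0.0001603·V_3 - 0.00007692·V_1 = 0
Determinant D = (0.01826)(0.0001603) - (-0.00007692)(-0.00007692) = 0.00000292
V_1 = [(0.09091)(0.0001603) - (-0.00007692)(0)]/D = 4.989 V
V_3 = [(0.01826)(0) - (0.09091)(-0.00007692)]/D = 2.395 V
I_R1 = (V_0 - V_1)/R1 = (10 - 4.989)/110 = 0.04555 A
P_R1 = I_R1² × R1 = (0.04555)² × 110 = 0.2283 W

Final answer: 0.2283 W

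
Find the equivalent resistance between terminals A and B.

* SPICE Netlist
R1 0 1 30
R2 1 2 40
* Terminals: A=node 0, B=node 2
Reduce the network between node 0 (A) and node 2 (B) by series/parallel combination:
  Rs1 = R1 + R2 (series, joined only at node 1) = 30 + 40 = 70 Ω
R_eq = 70 Ω

Final answer: 70 Ω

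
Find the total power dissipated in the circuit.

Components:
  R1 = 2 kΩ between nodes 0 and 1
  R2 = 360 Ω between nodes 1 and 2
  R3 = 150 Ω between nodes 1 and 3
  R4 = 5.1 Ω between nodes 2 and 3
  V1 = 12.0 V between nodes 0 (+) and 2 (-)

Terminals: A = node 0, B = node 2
Nodal analysis, taking node 2 as the 0 V reference.
Source V1 fixes V_0 = 12 V.
KCL at each unknown node (sum of currents leaving = 0; resistances in Ω):
  Node 1: (V_1 - 12)/2000 + (V_1 - 0)/360 + (V_1 - V_3)/150 = 0
  Node 3: (V_3 - V_1)/150 + (V_3 - 0)/5.1 = 0
Collecting terms (coefficients in siemens):
  0.009944·V_1 - 0.006667·V_3 = 0.006
  0.2027·V_3 - 0.006667·V_1 = 0
Determinant D = (0.009944)(0.2027) - (-0.006667)(-0.006667) = 0.001972
V_1 = [(0.006)(0.2027) - (-0.006667)(0)]/D = 0.617 V
V_3 = [(0.009944)(0) - (0.006)(-0.006667)]/D = 0.02029 V
Power in each resistor, P = (ΔV)²/R:
  P_R1 = (12 - 0.617)²/2000 = 0.06479 W
  P_R2 = (0.617 - 0)²/360 = 0.001057 W
  P_R3 = (0.617 - 0.02029)²/150 = 0.002373 W
  P_R4 = (0 - 0.02029)²/5.1 = 0.0000807 W
P_total = P_R1 + P_R2 + P_R3 + P_R4 = 0.0683 W

Final answer: 0.0683 W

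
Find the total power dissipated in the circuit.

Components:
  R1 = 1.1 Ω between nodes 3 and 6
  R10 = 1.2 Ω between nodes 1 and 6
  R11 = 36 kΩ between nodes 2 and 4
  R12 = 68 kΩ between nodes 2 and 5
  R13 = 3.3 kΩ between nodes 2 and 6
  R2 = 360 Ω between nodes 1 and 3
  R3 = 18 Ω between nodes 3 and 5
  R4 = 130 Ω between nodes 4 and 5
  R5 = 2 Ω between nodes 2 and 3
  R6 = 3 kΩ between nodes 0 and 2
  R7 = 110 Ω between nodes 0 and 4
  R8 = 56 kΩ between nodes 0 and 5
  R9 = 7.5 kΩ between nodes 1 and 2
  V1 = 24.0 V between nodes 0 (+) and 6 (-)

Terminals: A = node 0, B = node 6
Nodal analysis, taking node 6 as the 0 V reference.
Source V1 fixes V_0 = 24 V.
KCL at each unknown node (sum of currents leaving = 0; resistances in Ω):
  Node 1: (V_1 - V_3)/360 + (V_1 - V_2)/7500 + (V_1 - 0)/1.2 = 0
  Node 2: (V_2 - V_3)/2 + (V_2 - 24)/3000 + (V_2 - V_1)/7500 + (V_2 - V_4)/36000 + (V_2 - V_5)/68000 + (V_2 - 0)/3300 = 0
  Node 3: (V_3 - 0)/1.1 + (V_3 - V_1)/360 + (V_3 - V_5)/18 + (V_3 - V_2)/2 = 0
  Node 4: (V_4 - V_5)/130 + (V_4 - 24)/110 + (V_4 - V_2)/36000 = 0
  Node 5: (V_5 - V_3)/18 + (V_5 - V_4)/130 + (V_5 - 24)/56000 + (V_5 - V_2)/68000 = 0
Collecting terms (coefficients in siemens):
  0.8362·V_1 - 0.0001333·V_2 - 0.002778·V_3 = 0
  0.5008·V_2 - 0.0001333·V_1 - 0.5·V_3 - 0.00002778·V_4 - 0.00001471·V_5 = 0.008
  1.467·V_3 - 0.002778·V_1 - 0.5·V_2 - 0.05556·V_5 = 0
  0.01681·V_4 - 0.00002778·V_2 - 0.007692·V_5 = 0.2182
  0.06328·V_5 - 0.00001471·V_2 - 0.05556·V_3 - 0.007692·V_4 = 0.0004286
Solving these 5 simultaneous equations (Gaussian elimination) gives:
  V_1 = 0.0003886 V, V_2 = 0.1275 V, V_3 = 0.1109 V, V_4 = 13.79 V
  V_5 = 1.781 V
Power in each resistor, P = (ΔV)²/R:
  P_R1 = (0.1109 - 0)²/1.1 = 0.01117 W
  P_R2 = (0.0003886 - 0.1109)²/360 = 0.0000339 W
  P_R3 = (0.1109 - 1.781)²/18 = 0.1549 W
  P_R4 = (13.79 - 1.781)²/130 = 1.11 W
  P_R5 = (0.1275 - 0.1109)²/2 = 0.000138 W
  P_R6 = (24 - 0.1275)²/3000 = 0.19 W
  P_R7 = (24 - 13.79)²/110 = 0.947 W
  P_R8 = (24 - 1.781)²/56000 = 0.008816 W
  P_R9 = (0.0003886 - 0.1275)²/7500 = 0.000002153 W
  P_R10 = (0.0003886 - 0)²/1.2 = 0.0000001258 W
  P_R11 = (0.1275 - 13.79)²/36000 = 0.005188 W
  P_R12 = (0.1275 - 1.781)²/68000 = 0.0000402 W
  P_R13 = (0.1275 - 0)²/3300 = 0.000004924 W
P_total = P_R1 + P_R2 + P_R3 + P_R4 + P_R5 + P_R6 + P_R7 + P_R8 + P_R9 + P_R10 + P_R11 + P_R12 + P_R13 = 2.427 W

Final answer: 2.427 W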